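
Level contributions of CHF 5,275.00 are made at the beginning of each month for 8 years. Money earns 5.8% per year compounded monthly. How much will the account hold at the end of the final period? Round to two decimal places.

CHF 645,541.50

This is an annuity due: 96 deposits of CHF 5,275.00 at the beginning of each month.
Periodic rate r = 0.058/12 per month; n is counted in months.
FV = PMT × [((1+r)^n − 1)/r] × (1+r) = 5,275 × [(1+r)^96 − 1] / r × (1+r) = CHF 645,541.50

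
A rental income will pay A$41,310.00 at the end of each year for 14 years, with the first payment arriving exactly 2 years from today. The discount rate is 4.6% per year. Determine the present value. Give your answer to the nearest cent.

Ordinary annuity of 14 payments, first payment at period 2.
Periodic rate r = 0.046 per year.
The ordinary-annuity PV formula values the stream one period before the first payment (period 1); discount that back 1 periods:
PV₀ = 41,310 × [1 − (1+r)^−14] / r × (1+r)^−1 = A$401,122.85

A$401,122.85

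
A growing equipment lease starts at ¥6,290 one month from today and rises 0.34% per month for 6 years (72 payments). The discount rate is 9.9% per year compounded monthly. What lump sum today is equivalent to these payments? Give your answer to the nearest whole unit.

Periodic rate r = 0.099/12 per month; n is counted in months.
Growing ordinary annuity: PV = PMT₁ × [1 − ((1+g)/(1+r))^n] / (r − g) = 6,290 × [1 − ((1+0.0034)/(1+r))^72] / (r − 0.0034) = ¥380,410.

¥380,410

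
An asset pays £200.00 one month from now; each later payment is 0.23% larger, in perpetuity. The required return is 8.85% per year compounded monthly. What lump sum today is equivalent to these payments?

Periodic rate r = 0.0885/12 per month.
Growing perpetuity (Gordon): PV = PMT₁ / (r − g) = 200 / (r − 0.0023) = £39,408.87.

£39,408.87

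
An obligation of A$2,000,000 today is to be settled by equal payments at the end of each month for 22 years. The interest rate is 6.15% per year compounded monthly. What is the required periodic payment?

Level ordinary annuity; solve PV = PMT × [(1 − (1+r)^−n)/r] for PMT.
Periodic rate r = 0.0615/12 per month; n is counted in months.
With n = 264: PMT = 2,000,000 / ([(1 − (1+r)^−n)/r]) = A$13,839.35

A$13,839.35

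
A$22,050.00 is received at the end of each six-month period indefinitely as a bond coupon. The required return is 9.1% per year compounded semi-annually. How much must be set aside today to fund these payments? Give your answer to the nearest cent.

A$484,615.38

Periodic rate r = 0.091/2 per half-year.
Level perpetuity: PV = PMT / r = 22,050 / (0.091/2) = A$484,615.38.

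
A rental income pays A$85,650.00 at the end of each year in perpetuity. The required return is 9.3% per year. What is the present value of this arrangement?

A$920,967.74

Periodic rate r = 0.093 per year.
Level perpetuity: PV = PMT / r = 85,650 / (0.093) = A$920,967.74.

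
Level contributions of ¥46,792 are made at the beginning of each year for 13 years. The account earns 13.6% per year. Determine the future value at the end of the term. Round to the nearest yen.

This is an annuity due: 13 deposits of ¥46,792 at the beginning of each year.
Periodic rate r = 0.136 per year.
FV = PMT × [((1+r)^n − 1)/r] × (1+r) = 46,792 × [(1+r)^13 − 1] / r × (1+r) = ¥1,659,978

¥1,659,978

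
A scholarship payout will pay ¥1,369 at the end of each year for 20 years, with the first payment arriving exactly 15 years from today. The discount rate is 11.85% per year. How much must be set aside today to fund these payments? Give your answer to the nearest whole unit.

Ordinary annuity of 20 payments, first payment at period 15.
Periodic rate r = 0.1185 per year.
The ordinary-annuity PV formula values the stream one period before the first payment (period 14); discount that back 14 periods:
PV₀ = 1,369 × [1 − (1+r)^−20] / r × (1+r)^−14 = ¥2,152

¥2,152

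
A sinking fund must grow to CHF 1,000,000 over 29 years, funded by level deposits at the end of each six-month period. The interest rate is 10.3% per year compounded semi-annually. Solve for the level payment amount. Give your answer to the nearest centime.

Level ordinary annuity; solve FV = PMT × [((1+r)^n − 1)/r] for PMT.
Periodic rate r = 0.103/2 per half-year; n is counted in half-years.
With n = 58: PMT = 1,000,000 / ([((1+r)^n − 1)/r]) = CHF 2,958.90

CHF 2,958.90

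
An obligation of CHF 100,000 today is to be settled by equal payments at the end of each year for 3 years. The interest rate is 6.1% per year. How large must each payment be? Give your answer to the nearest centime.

CHF 37,480.22

Level ordinary annuity; solve PV = PMT × [(1 − (1+r)^−n)/r] for PMT.
Periodic rate r = 0.061 per year.
With n = 3: PMT = 100,000 / ([(1 − (1+r)^−n)/r]) = CHF 37,480.22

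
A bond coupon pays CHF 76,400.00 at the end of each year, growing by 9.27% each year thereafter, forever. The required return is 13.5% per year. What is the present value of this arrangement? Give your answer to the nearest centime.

CHF 1,806,146.57

Periodic rate r = 0.135 per year.
Growing perpetuity (Gordon): PV = PMT₁ / (r − g) = 76,400 / (r − 0.0927) = CHF 1,806,146.57.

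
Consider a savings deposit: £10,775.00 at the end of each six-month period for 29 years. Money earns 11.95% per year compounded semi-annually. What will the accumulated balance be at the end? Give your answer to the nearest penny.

This is an ordinary annuity: 58 deposits of £10,775.00 at the end of each six-month period.
Periodic rate r = 0.1195/2 per half-year; n is counted in half-years.
FV = PMT × [((1+r)^n − 1)/r] = 10,775 × [(1+r)^58 − 1] / r = £5,042,160.28

£5,042,160.28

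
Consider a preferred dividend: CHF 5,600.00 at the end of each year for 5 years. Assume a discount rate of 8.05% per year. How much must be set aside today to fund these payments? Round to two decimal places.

CHF 22,329.74

This is an ordinary annuity: 5 payments of CHF 5,600.00 at the end of each year.
Periodic rate r = 0.0805 per year.
PV = PMT × [(1 − (1+r)^−n)/r] = 5,600 × [1 − (1+r)^−5] / r = CHF 22,329.74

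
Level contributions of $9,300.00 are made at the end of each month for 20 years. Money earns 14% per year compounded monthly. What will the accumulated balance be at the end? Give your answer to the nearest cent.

$12,100,843.85

This is an ordinary annuity: 240 deposits of $9,300.00 at the end of each month.
Periodic rate r = 0.14/12 per month; n is counted in months.
FV = PMT × [((1+r)^n − 1)/r] = 9,300 × [(1+r)^240 − 1] / r = $12,100,843.85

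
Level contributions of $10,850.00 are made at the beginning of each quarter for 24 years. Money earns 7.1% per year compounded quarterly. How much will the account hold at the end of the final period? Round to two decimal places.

This is an annuity due: 96 deposits of $10,850.00 at the beginning of each quarter.
Periodic rate r = 0.071/4 per quarter; n is counted in quarters.
FV = PMT × [((1+r)^n − 1)/r] × (1+r) = 10,850 × [(1+r)^96 − 1] / r × (1+r) = $2,746,247.45

$2,746,247.45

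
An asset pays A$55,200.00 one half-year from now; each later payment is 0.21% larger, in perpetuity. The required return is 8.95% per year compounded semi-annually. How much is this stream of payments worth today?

A$1,294,255.57

Periodic rate r = 0.0895/2 per half-year.
Growing perpetuity (Gordon): PV = PMT₁ / (r − g) = 55,200 / (r − 0.0021) = A$1,294,255.57.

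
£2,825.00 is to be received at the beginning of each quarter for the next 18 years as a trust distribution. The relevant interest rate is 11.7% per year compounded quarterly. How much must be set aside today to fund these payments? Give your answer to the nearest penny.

£86,934.93

This is an annuity due: 72 payments of £2,825.00 at the beginning of each quarter.
Periodic rate r = 0.117/4 per quarter; n is counted in quarters.
PV = PMT × [(1 − (1+r)^−n)/r] × (1+r) = 2,825 × [1 − (1+r)^−72] / r × (1+r) = £86,934.93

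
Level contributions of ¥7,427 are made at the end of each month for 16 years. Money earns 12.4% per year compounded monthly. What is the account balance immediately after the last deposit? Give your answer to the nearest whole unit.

This is an ordinary annuity: 192 deposits of ¥7,427 at the end of each month.
Periodic rate r = 0.124/12 per month; n is counted in months.
FV = PMT × [((1+r)^n − 1)/r] = 7,427 × [(1+r)^192 − 1] / r = ¥4,454,846

¥4,454,846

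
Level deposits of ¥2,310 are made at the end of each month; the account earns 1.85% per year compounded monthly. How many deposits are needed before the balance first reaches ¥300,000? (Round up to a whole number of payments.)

119 payments

Periodic rate r = 0.0185/12 per month; n is counted in months.
Ordinary annuity FV: 300,000 = 2,310 × [((1+r)^n − 1)/r].
(1+r)^n = 1 + 300,000 × r / 2,310, so n = ln(1 + 300,000·r/2,310) / ln(1+r) = 118.47.
Round up to a whole number of payments: n = 119.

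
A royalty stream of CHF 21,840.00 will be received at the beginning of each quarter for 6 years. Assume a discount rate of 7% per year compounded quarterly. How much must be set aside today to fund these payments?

CHF 432,459.25

This is an annuity due: 24 payments of CHF 21,840.00 at the beginning of each quarter.
Periodic rate r = 0.07/4 per quarter; n is counted in quarters.
PV = PMT × [(1 − (1+r)^−n)/r] × (1+r) = 21,840 × [1 − (1+r)^−24] / r × (1+r) = CHF 432,459.25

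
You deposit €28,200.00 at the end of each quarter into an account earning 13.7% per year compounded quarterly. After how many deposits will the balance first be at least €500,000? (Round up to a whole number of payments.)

15 payments

Periodic rate r = 0.137/4 per quarter; n is counted in quarters.
Ordinary annuity FV: 500,000 = 28,200 × [((1+r)^n − 1)/r].
(1+r)^n = 1 + 500,000 × r / 28,200, so n = ln(1 + 500,000·r/28,200) / ln(1+r) = 14.09.
Round up to a whole number of payments: n = 15.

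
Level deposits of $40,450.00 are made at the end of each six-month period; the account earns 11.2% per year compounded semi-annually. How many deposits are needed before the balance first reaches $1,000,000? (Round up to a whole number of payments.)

16 payments

Periodic rate r = 0.112/2 per half-year; n is counted in half-years.
Ordinary annuity FV: 1,000,000 = 40,450 × [((1+r)^n − 1)/r].
(1+r)^n = 1 + 1,000,000 × r / 40,450, so n = ln(1 + 1,000,000·r/40,450) / ln(1+r) = 15.95.
Round up to a whole number of payments: n = 16.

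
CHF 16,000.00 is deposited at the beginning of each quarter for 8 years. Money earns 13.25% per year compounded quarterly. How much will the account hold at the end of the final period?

This is an annuity due: 32 deposits of CHF 16,000.00 at the beginning of each quarter.
Periodic rate r = 0.1325/4 per quarter; n is counted in quarters.
FV = PMT × [((1+r)^n − 1)/r] × (1+r) = 16,000 × [(1+r)^32 − 1] / r × (1+r) = CHF 916,803.72

CHF 916,803.72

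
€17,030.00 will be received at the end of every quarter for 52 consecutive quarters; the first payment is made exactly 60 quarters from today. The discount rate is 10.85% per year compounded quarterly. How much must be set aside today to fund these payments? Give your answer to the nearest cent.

€97,255.13

Ordinary annuity of 52 payments, first payment at period 60.
Periodic rate r = 0.1085/4 per quarter; n is counted in quarters.
The ordinary-annuity PV formula values the stream one period before the first payment (period 59); discount that back 59 periods:
PV₀ = 17,030 × [1 − (1+r)^−52] / r × (1+r)^−59 = €97,255.13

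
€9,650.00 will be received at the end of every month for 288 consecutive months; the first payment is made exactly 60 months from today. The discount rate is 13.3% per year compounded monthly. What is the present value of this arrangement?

Ordinary annuity of 288 payments, first payment at period 60.
Periodic rate r = 0.133/12 per month; n is counted in months.
The ordinary-annuity PV formula values the stream one period before the first payment (period 59); discount that back 59 periods:
PV₀ = 9,650 × [1 − (1+r)^−288] / r × (1+r)^−59 = €435,386.56

€435,386.56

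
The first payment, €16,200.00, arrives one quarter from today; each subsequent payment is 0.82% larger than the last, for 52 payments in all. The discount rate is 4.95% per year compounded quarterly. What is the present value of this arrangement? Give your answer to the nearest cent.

Periodic rate r = 0.0495/4 per quarter; n is counted in quarters.
Growing ordinary annuity: PV = PMT₁ × [1 − ((1+g)/(1+r))^n] / (r − g) = 16,200 × [1 − ((1+0.0082)/(1+r))^52] / (r − 0.0082) = €750,320.13.

€750,320.13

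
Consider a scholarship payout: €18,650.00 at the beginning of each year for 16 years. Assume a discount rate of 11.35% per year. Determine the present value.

€150,208.25

This is an annuity due: 16 payments of €18,650.00 at the beginning of each year.
Periodic rate r = 0.1135 per year.
PV = PMT × [(1 − (1+r)^−n)/r] × (1+r) = 18,650 × [1 − (1+r)^−16] / r × (1+r) = €150,208.25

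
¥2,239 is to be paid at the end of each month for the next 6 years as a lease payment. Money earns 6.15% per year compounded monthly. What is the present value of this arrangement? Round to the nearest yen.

This is an ordinary annuity: 72 payments of ¥2,239 at the end of each month.
Periodic rate r = 0.0615/12 per month; n is counted in months.
PV = PMT × [(1 − (1+r)^−n)/r] = 2,239 × [1 − (1+r)^−72] / r = ¥134,525

¥134,525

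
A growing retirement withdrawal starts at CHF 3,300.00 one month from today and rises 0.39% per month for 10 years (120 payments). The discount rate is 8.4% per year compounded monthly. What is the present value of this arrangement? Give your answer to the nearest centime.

CHF 329,206.44

Periodic rate r = 0.084/12 per month; n is counted in months.
Growing ordinary annuity: PV = PMT₁ × [1 − ((1+g)/(1+r))^n] / (r − g) = 3,300 × [1 − ((1+0.0039)/(1+r))^120] / (r − 0.0039) = CHF 329,206.44.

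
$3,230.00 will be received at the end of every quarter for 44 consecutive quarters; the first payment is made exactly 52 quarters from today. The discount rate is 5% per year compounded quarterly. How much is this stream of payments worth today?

Ordinary annuity of 44 payments, first payment at period 52.
Periodic rate r = 0.05/4 per quarter; n is counted in quarters.
The ordinary-annuity PV formula values the stream one period before the first payment (period 51); discount that back 51 periods:
PV₀ = 3,230 × [1 − (1+r)^−44] / r × (1+r)^−51 = $57,744.48

$57,744.48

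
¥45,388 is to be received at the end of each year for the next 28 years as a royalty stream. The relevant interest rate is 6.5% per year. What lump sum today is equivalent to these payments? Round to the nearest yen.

This is an ordinary annuity: 28 payments of ¥45,388 at the end of each year.
Periodic rate r = 0.065 per year.
PV = PMT × [(1 − (1+r)^−n)/r] = 45,388 × [1 − (1+r)^−28] / r = ¥578,537

¥578,537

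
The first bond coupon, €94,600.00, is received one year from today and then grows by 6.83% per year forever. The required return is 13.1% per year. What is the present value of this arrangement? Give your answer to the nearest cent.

Periodic rate r = 0.131 per year.
Growing perpetuity (Gordon): PV = PMT₁ / (r − g) = 94,600 / (r − 0.0683) = €1,508,771.93.

€1,508,771.93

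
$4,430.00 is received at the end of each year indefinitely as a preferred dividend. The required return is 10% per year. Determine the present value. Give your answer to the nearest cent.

Periodic rate r = 0.1 per year.
Level perpetuity: PV = PMT / r = 4,430 / (0.1) = $44,300.00.

$44,300.00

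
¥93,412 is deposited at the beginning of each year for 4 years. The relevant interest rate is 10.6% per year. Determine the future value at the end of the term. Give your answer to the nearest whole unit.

This is an annuity due: 4 deposits of ¥93,412 at the beginning of each year.
Periodic rate r = 0.106 per year.
FV = PMT × [((1+r)^n − 1)/r] × (1+r) = 93,412 × [(1+r)^4 − 1] / r × (1+r) = ¥483,729

¥483,729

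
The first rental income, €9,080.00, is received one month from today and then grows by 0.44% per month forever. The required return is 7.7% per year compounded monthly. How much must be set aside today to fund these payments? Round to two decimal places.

Periodic rate r = 0.077/12 per month.
Growing perpetuity (Gordon): PV = PMT₁ / (r − g) = 9,080 / (r − 0.0044) = €4,502,479.34.

€4,502,479.34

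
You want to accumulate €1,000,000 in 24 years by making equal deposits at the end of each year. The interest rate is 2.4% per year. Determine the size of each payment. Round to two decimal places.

€31,296.98

Level ordinary annuity; solve FV = PMT × [((1+r)^n − 1)/r] for PMT.
Periodic rate r = 0.024 per year.
With n = 24: PMT = 1,000,000 / ([((1+r)^n − 1)/r]) = €31,296.98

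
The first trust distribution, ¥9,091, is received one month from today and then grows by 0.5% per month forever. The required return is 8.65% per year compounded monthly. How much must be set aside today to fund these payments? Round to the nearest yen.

Periodic rate r = 0.0865/12 per month.
Growing perpetuity (Gordon): PV = PMT₁ / (r − g) = 9,091 / (r − 0.005) = ¥4,116,679.

¥4,116,679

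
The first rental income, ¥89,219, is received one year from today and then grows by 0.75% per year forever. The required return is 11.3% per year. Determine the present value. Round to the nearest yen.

¥845,678

Periodic rate r = 0.113 per year.
Growing perpetuity (Gordon): PV = PMT₁ / (r − g) = 89,219 / (r − 0.0075) = ¥845,678.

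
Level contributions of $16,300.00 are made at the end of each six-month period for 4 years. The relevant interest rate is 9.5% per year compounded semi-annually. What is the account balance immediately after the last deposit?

This is an ordinary annuity: 8 deposits of $16,300.00 at the end of each six-month period.
Periodic rate r = 0.095/2 per half-year; n is counted in half-years.
FV = PMT × [((1+r)^n − 1)/r] = 16,300 × [(1+r)^8 − 1] / r = $154,265.55

$154,265.55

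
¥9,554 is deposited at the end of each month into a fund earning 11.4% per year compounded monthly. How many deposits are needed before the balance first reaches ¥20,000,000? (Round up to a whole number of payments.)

Periodic rate r = 0.114/12 per month; n is counted in months.
Ordinary annuity FV: 20,000,000 = 9,554 × [((1+r)^n − 1)/r].
(1+r)^n = 1 + 20,000,000 × r / 9,554, so n = ln(1 + 20,000,000·r/9,554) / ln(1+r) = 321.43.
Round up to a whole number of payments: n = 322.

322 payments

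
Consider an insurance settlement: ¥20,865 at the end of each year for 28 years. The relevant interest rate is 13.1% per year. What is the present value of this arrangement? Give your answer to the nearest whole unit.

¥154,203

This is an ordinary annuity: 28 payments of ¥20,865 at the end of each year.
Periodic rate r = 0.131 per year.
PV = PMT × [(1 − (1+r)^−n)/r] = 20,865 × [1 − (1+r)^−28] / r = ¥154,203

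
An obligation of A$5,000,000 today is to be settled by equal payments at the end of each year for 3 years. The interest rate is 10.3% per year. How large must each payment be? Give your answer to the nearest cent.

A$2,021,201.48

Level ordinary annuity; solve PV = PMT × [(1 − (1+r)^−n)/r] for PMT.
Periodic rate r = 0.103 per year.
With n = 3: PMT = 5,000,000 / ([(1 − (1+r)^−n)/r]) = A$2,021,201.48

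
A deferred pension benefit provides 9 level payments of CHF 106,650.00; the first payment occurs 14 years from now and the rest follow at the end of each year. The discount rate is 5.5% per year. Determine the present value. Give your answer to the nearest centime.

Ordinary annuity of 9 payments, first payment at period 14.
Periodic rate r = 0.055 per year.
The ordinary-annuity PV formula values the stream one period before the first payment (period 13); discount that back 13 periods:
PV₀ = 106,650 × [1 − (1+r)^−9] / r × (1+r)^−13 = CHF 369,658.63

CHF 369,658.63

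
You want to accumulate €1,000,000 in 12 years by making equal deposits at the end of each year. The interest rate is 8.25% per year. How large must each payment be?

Level ordinary annuity; solve FV = PMT × [((1+r)^n − 1)/r] for PMT.
Periodic rate r = 0.0825 per year.
With n = 12: PMT = 1,000,000 / ([((1+r)^n − 1)/r]) = €51,918.90

€51,918.90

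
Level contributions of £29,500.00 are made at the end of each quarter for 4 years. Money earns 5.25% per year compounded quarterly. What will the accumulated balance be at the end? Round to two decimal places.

This is an ordinary annuity: 16 deposits of £29,500.00 at the end of each quarter.
Periodic rate r = 0.0525/4 per quarter; n is counted in quarters.
FV = PMT × [((1+r)^n − 1)/r] = 29,500 × [(1+r)^16 − 1] / r = £521,433.64

£521,433.64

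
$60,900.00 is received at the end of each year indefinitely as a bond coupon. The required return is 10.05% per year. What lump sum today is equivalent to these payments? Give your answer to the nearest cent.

$605,970.15

Periodic rate r = 0.1005 per year.
Level perpetuity: PV = PMT / r = 60,900 / (0.1005) = $605,970.15.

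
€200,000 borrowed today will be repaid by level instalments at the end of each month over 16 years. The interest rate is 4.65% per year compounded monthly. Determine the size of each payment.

Level ordinary annuity; solve PV = PMT × [(1 − (1+r)^−n)/r] for PMT.
Periodic rate r = 0.0465/12 per month; n is counted in months.
With n = 192: PMT = 200,000 / ([(1 − (1+r)^−n)/r]) = €1,478.71

€1,478.71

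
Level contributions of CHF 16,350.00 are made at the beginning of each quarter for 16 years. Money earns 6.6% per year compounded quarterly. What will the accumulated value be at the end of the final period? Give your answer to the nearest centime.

CHF 1,863,612.09

This is an annuity due: 64 deposits of CHF 16,350.00 at the beginning of each quarter.
Periodic rate r = 0.066/4 per quarter; n is counted in quarters.
FV = PMT × [((1+r)^n − 1)/r] × (1+r) = 16,350 × [(1+r)^64 − 1] / r × (1+r) = CHF 1,863,612.09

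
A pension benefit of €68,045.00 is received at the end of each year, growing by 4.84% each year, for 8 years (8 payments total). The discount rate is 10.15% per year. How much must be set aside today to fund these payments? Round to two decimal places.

€418,388.51

Periodic rate r = 0.1015 per year.
Growing ordinary annuity: PV = PMT₁ × [1 − ((1+g)/(1+r))^n] / (r − g) = 68,045 × [1 − ((1+0.0484)/(1+r))^8] / (r − 0.0484) = €418,388.51.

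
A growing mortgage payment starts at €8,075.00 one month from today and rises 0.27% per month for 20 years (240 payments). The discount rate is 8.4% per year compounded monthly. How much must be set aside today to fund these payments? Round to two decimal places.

Periodic rate r = 0.084/12 per month; n is counted in months.
Growing ordinary annuity: PV = PMT₁ × [1 − ((1+g)/(1+r))^n] / (r − g) = 8,075 × [1 − ((1+0.0027)/(1+r))^240] / (r − 0.0027) = €1,205,480.62.

€1,205,480.62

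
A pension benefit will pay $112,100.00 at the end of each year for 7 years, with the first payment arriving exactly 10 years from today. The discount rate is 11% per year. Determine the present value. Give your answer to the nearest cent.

Ordinary annuity of 7 payments, first payment at period 10.
Periodic rate r = 0.11 per year.
The ordinary-annuity PV formula values the stream one period before the first payment (period 9); discount that back 9 periods:
PV₀ = 112,100 × [1 − (1+r)^−7] / r × (1+r)^−9 = $206,501.01

$206,501.01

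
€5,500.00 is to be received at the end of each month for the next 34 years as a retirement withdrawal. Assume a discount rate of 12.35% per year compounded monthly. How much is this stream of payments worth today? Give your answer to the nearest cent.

This is an ordinary annuity: 408 payments of €5,500.00 at the end of each month.
Periodic rate r = 0.1235/12 per month; n is counted in months.
PV = PMT × [(1 − (1+r)^−n)/r] = 5,500 × [1 − (1+r)^−408] / r = €526,217.10

€526,217.10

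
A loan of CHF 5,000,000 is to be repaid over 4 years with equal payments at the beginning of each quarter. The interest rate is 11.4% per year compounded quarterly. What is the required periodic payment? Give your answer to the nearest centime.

Level annuity due; solve PV = PMT × [(1 − (1+r)^−n)/r] × (1+r) for PMT.
Periodic rate r = 0.114/4 per quarter; n is counted in quarters.
With n = 16: PMT = 5,000,000 / ([(1 − (1+r)^−n)/r] × (1+r)) = CHF 382,599.55

CHF 382,599.55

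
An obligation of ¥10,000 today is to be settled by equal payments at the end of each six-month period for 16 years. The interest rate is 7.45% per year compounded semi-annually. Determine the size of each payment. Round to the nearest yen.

¥540

Level ordinary annuity; solve PV = PMT × [(1 − (1+r)^−n)/r] for PMT.
Periodic rate r = 0.0745/2 per half-year; n is counted in half-years.
With n = 32: PMT = 10,000 / ([(1 − (1+r)^−n)/r]) = ¥540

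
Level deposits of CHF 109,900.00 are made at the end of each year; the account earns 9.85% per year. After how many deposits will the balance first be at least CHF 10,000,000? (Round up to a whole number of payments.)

Periodic rate r = 0.0985 per year.
Ordinary annuity FV: 10,000,000 = 109,900 × [((1+r)^n − 1)/r].
(1+r)^n = 1 + 10,000,000 × r / 109,900, so n = ln(1 + 10,000,000·r/109,900) / ln(1+r) = 24.47.
Round up to a whole number of payments: n = 25.

25 payments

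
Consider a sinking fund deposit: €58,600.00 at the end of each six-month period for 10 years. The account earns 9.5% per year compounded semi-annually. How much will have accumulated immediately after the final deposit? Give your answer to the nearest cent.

This is an ordinary annuity: 20 deposits of €58,600.00 at the end of each six-month period.
Periodic rate r = 0.095/2 per half-year; n is counted in half-years.
FV = PMT × [((1+r)^n − 1)/r] = 58,600 × [(1+r)^20 − 1] / r = €1,887,250.18

€1,887,250.18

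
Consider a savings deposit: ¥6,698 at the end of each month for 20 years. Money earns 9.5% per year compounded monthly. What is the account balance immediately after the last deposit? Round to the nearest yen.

¥4,768,464

This is an ordinary annuity: 240 deposits of ¥6,698 at the end of each month.
Periodic rate r = 0.095/12 per month; n is counted in months.
FV = PMT × [((1+r)^n − 1)/r] = 6,698 × [(1+r)^240 − 1] / r = ¥4,768,464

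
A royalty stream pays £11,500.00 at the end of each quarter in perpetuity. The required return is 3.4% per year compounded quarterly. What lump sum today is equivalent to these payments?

Periodic rate r = 0.034/4 per quarter.
Level perpetuity: PV = PMT / r = 11,500 / (0.034/4) = £1,352,941.18.

£1,352,941.18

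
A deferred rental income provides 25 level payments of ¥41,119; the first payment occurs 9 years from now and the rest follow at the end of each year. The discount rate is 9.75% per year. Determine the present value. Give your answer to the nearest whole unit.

Ordinary annuity of 25 payments, first payment at period 9.
Periodic rate r = 0.0975 per year.
The ordinary-annuity PV formula values the stream one period before the first payment (period 8); discount that back 8 periods:
PV₀ = 41,119 × [1 − (1+r)^−25] / r × (1+r)^−8 = ¥180,781

¥180,781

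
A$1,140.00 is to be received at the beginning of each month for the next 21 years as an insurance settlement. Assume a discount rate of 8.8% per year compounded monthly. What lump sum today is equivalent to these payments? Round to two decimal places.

This is an annuity due: 252 payments of A$1,140.00 at the beginning of each month.
Periodic rate r = 0.088/12 per month; n is counted in months.
PV = PMT × [(1 − (1+r)^−n)/r] × (1+r) = 1,140 × [1 − (1+r)^−252] / r × (1+r) = A$131,755.84

A$131,755.84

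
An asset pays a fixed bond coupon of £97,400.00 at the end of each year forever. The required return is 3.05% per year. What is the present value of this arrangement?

Periodic rate r = 0.0305 per year.
Level perpetuity: PV = PMT / r = 97,400 / (0.0305) = £3,193,442.62.

£3,193,442.62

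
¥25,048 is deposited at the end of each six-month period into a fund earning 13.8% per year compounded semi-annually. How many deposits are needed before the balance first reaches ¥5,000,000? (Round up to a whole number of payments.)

41 payments

Periodic rate r = 0.138/2 per half-year; n is counted in half-years.
Ordinary annuity FV: 5,000,000 = 25,048 × [((1+r)^n − 1)/r].
(1+r)^n = 1 + 5,000,000 × r / 25,048, so n = ln(1 + 5,000,000·r/25,048) / ln(1+r) = 40.36.
Round up to a whole number of payments: n = 41.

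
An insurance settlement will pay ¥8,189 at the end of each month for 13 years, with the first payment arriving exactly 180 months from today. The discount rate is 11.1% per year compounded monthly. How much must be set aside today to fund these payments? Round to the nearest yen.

¥129,833

Ordinary annuity of 156 payments, first payment at period 180.
Periodic rate r = 0.111/12 per month; n is counted in months.
The ordinary-annuity PV formula values the stream one period before the first payment (period 179); discount that back 179 periods:
PV₀ = 8,189 × [1 − (1+r)^−156] / r × (1+r)^−179 = ¥129,833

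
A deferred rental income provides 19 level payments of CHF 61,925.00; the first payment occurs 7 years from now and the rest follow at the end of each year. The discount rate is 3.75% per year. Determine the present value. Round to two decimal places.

CHF 666,197.34

Ordinary annuity of 19 payments, first payment at period 7.
Periodic rate r = 0.0375 per year.
The ordinary-annuity PV formula values the stream one period before the first payment (period 6); discount that back 6 periods:
PV₀ = 61,925 × [1 − (1+r)^−19] / r × (1+r)^−6 = CHF 666,197.34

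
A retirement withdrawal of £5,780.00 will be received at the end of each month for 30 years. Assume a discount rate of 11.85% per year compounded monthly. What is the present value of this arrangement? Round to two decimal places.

This is an ordinary annuity: 360 payments of £5,780.00 at the end of each month.
Periodic rate r = 0.1185/12 per month; n is counted in months.
PV = PMT × [(1 − (1+r)^−n)/r] = 5,780 × [1 − (1+r)^−360] / r = £568,293.02

£568,293.02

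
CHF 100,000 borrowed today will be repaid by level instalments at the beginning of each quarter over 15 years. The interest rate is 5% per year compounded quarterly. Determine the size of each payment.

Level annuity due; solve PV = PMT × [(1 − (1+r)^−n)/r] × (1+r) for PMT.
Periodic rate r = 0.05/4 per quarter; n is counted in quarters.
With n = 60: PMT = 100,000 / ([(1 − (1+r)^−n)/r] × (1+r)) = CHF 2,349.62

CHF 2,349.62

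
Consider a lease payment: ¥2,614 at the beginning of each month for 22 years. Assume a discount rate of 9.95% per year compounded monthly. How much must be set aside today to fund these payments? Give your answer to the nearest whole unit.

¥281,937

This is an annuity due: 264 payments of ¥2,614 at the beginning of each month.
Periodic rate r = 0.0995/12 per month; n is counted in months.
PV = PMT × [(1 − (1+r)^−n)/r] × (1+r) = 2,614 × [1 − (1+r)^−264] / r × (1+r) = ¥281,937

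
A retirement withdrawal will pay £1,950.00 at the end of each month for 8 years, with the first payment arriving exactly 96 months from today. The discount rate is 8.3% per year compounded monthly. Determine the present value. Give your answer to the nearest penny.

Ordinary annuity of 96 payments, first payment at period 96.
Periodic rate r = 0.083/12 per month; n is counted in months.
The ordinary-annuity PV formula values the stream one period before the first payment (period 95); discount that back 95 periods:
PV₀ = 1,950 × [1 − (1+r)^−96] / r × (1+r)^−95 = £70,897.06

£70,897.06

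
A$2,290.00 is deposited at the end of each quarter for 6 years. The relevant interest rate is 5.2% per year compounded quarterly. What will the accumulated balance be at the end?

This is an ordinary annuity: 24 deposits of A$2,290.00 at the end of each quarter.
Periodic rate r = 0.052/4 per quarter; n is counted in quarters.
FV = PMT × [((1+r)^n − 1)/r] = 2,290 × [(1+r)^24 − 1] / r = A$64,016.19

A$64,016.19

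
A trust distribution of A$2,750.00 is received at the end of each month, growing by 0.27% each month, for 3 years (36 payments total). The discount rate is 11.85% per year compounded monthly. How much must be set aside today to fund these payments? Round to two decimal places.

Periodic rate r = 0.1185/12 per month; n is counted in months.
Growing ordinary annuity: PV = PMT₁ × [1 − ((1+g)/(1+r))^n] / (r − g) = 2,750 × [1 − ((1+0.0027)/(1+r))^36] / (r − 0.0027) = A$86,769.62.

A$86,769.62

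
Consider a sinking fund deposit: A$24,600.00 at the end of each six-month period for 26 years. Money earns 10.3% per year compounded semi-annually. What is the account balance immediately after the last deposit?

A$6,026,775.66

This is an ordinary annuity: 52 deposits of A$24,600.00 at the end of each six-month period.
Periodic rate r = 0.103/2 per half-year; n is counted in half-years.
FV = PMT × [((1+r)^n − 1)/r] = 24,600 × [(1+r)^52 − 1] / r = A$6,026,775.66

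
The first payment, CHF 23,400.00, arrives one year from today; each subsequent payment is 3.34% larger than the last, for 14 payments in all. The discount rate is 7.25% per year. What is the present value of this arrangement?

Periodic rate r = 0.0725 per year.
Growing ordinary annuity: PV = PMT₁ × [1 − ((1+g)/(1+r))^n] / (r − g) = 23,400 × [1 − ((1+0.0334)/(1+r))^14] / (r − 0.0334) = CHF 242,641.43.

CHF 242,641.43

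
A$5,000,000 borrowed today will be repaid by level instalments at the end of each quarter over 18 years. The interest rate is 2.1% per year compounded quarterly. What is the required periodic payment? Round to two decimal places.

A$83,574.34

Level ordinary annuity; solve PV = PMT × [(1 − (1+r)^−n)/r] for PMT.
Periodic rate r = 0.021/4 per quarter; n is counted in quarters.
With n = 72: PMT = 5,000,000 / ([(1 − (1+r)^−n)/r]) = A$83,574.34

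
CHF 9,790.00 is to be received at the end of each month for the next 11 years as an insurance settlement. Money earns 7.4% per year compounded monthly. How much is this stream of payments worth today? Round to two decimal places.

CHF 882,384.21

This is an ordinary annuity: 132 payments of CHF 9,790.00 at the end of each month.
Periodic rate r = 0.074/12 per month; n is counted in months.
PV = PMT × [(1 − (1+r)^−n)/r] = 9,790 × [1 − (1+r)^−132] / r = CHF 882,384.21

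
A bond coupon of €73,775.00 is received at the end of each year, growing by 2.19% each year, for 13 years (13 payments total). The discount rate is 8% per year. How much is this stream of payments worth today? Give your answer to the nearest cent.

€651,017.47

Periodic rate r = 0.08 per year.
Growing ordinary annuity: PV = PMT₁ × [1 − ((1+g)/(1+r))^n] / (r − g) = 73,775 × [1 − ((1+0.0219)/(1+r))^13] / (r − 0.0219) = €651,017.47.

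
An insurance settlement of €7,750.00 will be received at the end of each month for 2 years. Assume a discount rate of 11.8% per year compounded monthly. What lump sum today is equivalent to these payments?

€164,963.37

This is an ordinary annuity: 24 payments of €7,750.00 at the end of each month.
Periodic rate r = 0.118/12 per month; n is counted in months.
PV = PMT × [(1 − (1+r)^−n)/r] = 7,750 × [1 − (1+r)^−24] / r = €164,963.37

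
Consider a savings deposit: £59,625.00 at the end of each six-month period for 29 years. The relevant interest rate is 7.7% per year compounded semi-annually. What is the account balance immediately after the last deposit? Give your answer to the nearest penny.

This is an ordinary annuity: 58 deposits of £59,625.00 at the end of each six-month period.
Periodic rate r = 0.077/2 per half-year; n is counted in half-years.
FV = PMT × [((1+r)^n − 1)/r] = 59,625 × [(1+r)^58 − 1] / r = £12,304,326.73

£12,304,326.73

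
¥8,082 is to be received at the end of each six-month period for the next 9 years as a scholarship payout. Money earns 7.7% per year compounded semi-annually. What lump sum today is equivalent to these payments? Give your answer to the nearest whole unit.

This is an ordinary annuity: 18 payments of ¥8,082 at the end of each six-month period.
Periodic rate r = 0.077/2 per half-year; n is counted in half-years.
PV = PMT × [(1 − (1+r)^−n)/r] = 8,082 × [1 − (1+r)^−18] / r = ¥103,571

¥103,571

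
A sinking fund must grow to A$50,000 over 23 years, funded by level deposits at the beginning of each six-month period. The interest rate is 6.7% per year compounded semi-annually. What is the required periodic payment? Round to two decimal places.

A$456.17

Level annuity due; solve FV = PMT × [((1+r)^n − 1)/r] × (1+r) for PMT.
Periodic rate r = 0.067/2 per half-year; n is counted in half-years.
With n = 46: PMT = 50,000 / ([((1+r)^n − 1)/r] × (1+r)) = A$456.17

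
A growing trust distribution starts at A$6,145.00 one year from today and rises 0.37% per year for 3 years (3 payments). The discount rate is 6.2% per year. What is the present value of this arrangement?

A$16,423.26

Periodic rate r = 0.062 per year.
Growing ordinary annuity: PV = PMT₁ × [1 − ((1+g)/(1+r))^n] / (r − g) = 6,145 × [1 − ((1+0.0037)/(1+r))^3] / (r − 0.0037) = A$16,423.26.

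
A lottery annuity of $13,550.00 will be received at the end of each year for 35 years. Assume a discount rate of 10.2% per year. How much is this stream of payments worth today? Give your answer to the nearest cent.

$128,407.22

This is an ordinary annuity: 35 payments of $13,550.00 at the end of each year.
Periodic rate r = 0.102 per year.
PV = PMT × [(1 − (1+r)^−n)/r] = 13,550 × [1 − (1+r)^−35] / r = $128,407.22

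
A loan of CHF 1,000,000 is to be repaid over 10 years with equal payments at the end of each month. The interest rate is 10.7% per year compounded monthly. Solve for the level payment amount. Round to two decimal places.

Level ordinary annuity; solve PV = PMT × [(1 − (1+r)^−n)/r] for PMT.
Periodic rate r = 0.107/12 per month; n is counted in months.
With n = 120: PMT = 1,000,000 / ([(1 − (1+r)^−n)/r]) = CHF 13,605.73

CHF 13,605.73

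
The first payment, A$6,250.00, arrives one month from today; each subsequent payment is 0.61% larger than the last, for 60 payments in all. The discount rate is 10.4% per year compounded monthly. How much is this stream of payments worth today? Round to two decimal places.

Periodic rate r = 0.104/12 per month; n is counted in months.
Growing ordinary annuity: PV = PMT₁ × [1 − ((1+g)/(1+r))^n] / (r − g) = 6,250 × [1 − ((1+0.0061)/(1+r))^60] / (r − 0.0061) = A$345,194.56.

A$345,194.56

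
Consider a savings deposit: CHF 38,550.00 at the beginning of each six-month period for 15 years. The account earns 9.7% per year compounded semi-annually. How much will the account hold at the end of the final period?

This is an annuity due: 30 deposits of CHF 38,550.00 at the beginning of each six-month period.
Periodic rate r = 0.097/2 per half-year; n is counted in half-years.
FV = PMT × [((1+r)^n − 1)/r] × (1+r) = 38,550 × [(1+r)^30 − 1] / r × (1+r) = CHF 2,617,280.16

CHF 2,617,280.16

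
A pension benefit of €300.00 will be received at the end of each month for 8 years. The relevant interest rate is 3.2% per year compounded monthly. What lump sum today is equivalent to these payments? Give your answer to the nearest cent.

€25,379.35

This is an ordinary annuity: 96 payments of €300.00 at the end of each month.
Periodic rate r = 0.032/12 per month; n is counted in months.
PV = PMT × [(1 − (1+r)^−n)/r] = 300 × [1 − (1+r)^−96] / r = €25,379.35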